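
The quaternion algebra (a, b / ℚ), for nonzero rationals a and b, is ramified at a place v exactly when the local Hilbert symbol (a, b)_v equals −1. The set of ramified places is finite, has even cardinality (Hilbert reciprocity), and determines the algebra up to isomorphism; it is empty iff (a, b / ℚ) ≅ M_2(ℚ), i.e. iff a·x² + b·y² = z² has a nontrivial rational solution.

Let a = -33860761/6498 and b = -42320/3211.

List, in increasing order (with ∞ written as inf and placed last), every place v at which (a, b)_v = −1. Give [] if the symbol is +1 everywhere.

Mod squares: a ≡ -2, b ≡ -95. Check v ∈ {∞, 2, 3, 5, 11, 13, 19, 23}.
v=∞: -2 < 0 and -95 < 0  ⇒  (a,b)_∞ = -1.
v=11: a=11^2·(≡4), b=11^0·(≡3) mod 11; (4|11)=+1, (3|11)=+1; (−1)^{2·0·5}·(+1)^0·(+1)^2 = +1.
v=5: a=5^0·(≡3), b=5^1·(≡1) mod 5; (3|5)=-1, (1|5)=+1; (−1)^{0·1·2}·(-1)^1·(+1)^0 = -1.
v=2: v_2(a)=-1, v_2(b)=4; units ≡ 7, 1 (mod 8); ε·ε+αω+βω = 1·0+-1·0+4·0 ≡ 0  ⇒  (a,b)_2 = +1.
v=3: a=3^-2·(≡1), b=3^0·(≡1) mod 3; (1|3)=+1, (1|3)=+1; (−1)^{-2·0·1}·(+1)^0·(+1)^-2 = +1.
v=23: a=23^4·(≡11), b=23^2·(≡14) mod 23; (11|23)=-1, (14|23)=-1; (−1)^{4·2·11}·(-1)^2·(-1)^4 = +1.
v=19: a=19^-2·(≡6), b=19^-1·(≡13) mod 19; (6|19)=+1, (13|19)=-1; (−1)^{-2·-1·9}·(+1)^-1·(-1)^-2 = +1.
v=13: a=13^0·(≡6), b=13^-2·(≡10) mod 13; (6|13)=-1, (10|13)=+1; (−1)^{0·-2·6}·(-1)^-2·(+1)^0 = +1.
(-2, -95 / ℚ) ramifies at {5, ∞}: a division algebra.

[5, inf]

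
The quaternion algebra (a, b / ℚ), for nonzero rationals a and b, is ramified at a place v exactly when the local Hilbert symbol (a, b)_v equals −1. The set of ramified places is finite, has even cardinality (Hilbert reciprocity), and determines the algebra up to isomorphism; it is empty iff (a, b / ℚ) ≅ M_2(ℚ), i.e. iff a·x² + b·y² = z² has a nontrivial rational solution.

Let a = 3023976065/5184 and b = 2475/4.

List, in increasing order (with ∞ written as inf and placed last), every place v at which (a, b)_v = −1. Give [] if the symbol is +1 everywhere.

(a, b) ≡ (28985, 11) mod (ℚ^×)²; places V = {2, 3, 5, 11, 17, 19, 31, ∞}.
(a,b)_2: α=-6, β=-2; u≡1, v≡3 (mod 8); ε(u)ε(v)=0·1, αω(v)=-6·1, βω(u)=-2·0; sum ≡ 0  ⇒  +1.
(a,b)_31: α=1, u≡10; β=0, v≡22 (mod 31); (10|31)=+1, (22|31)=-1; sign (−1)^0·+1^0·-1^1 = -1.
(a,b)_∞: sgn(28985)=+, sgn(11)=+, so +1.
(a,b)_11: α=1, u≡10; β=1, v≡4 (mod 11); (10|11)=-1, (4|11)=+1; sign (−1)^1·-1^1·+1^1 = +1.
(a,b)_17: α=3, u≡14; β=0, v≡11 (mod 17); (14|17)=-1, (11|17)=-1; sign (−1)^0·-1^0·-1^3 = -1.
(a,b)_5: α=1, u≡2; β=2, v≡1 (mod 5); (2|5)=-1, (1|5)=+1; sign (−1)^0·-1^2·+1^1 = +1.
(a,b)_19: α=2, u≡12; β=0, v≡6 (mod 19); (12|19)=-1, (6|19)=+1; sign (−1)^0·-1^0·+1^2 = +1.
(a,b)_3: α=-4, u≡2; β=2, v≡2 (mod 3); (2|3)=-1, (2|3)=-1; sign (−1)^0·-1^2·-1^-4 = +1.
(28985, 11 / ℚ) ramifies at {17, 31}: a division algebra.

[17, 31]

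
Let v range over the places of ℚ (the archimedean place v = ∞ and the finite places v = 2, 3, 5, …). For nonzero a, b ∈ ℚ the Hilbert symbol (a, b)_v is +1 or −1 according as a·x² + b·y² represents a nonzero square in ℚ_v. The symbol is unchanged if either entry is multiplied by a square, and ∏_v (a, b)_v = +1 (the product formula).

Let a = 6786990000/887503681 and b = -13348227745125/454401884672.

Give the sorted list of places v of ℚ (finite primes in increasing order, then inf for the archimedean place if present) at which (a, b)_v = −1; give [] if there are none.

[]

Mod squares: a ≡ 19, b ≡ -10. Check v ∈ {∞, 2, 3, 5, 7, 13, 19, 31}.
v=19: a=19^1·(≡6), b=19^2·(≡5) mod 19; (6|19)=+1, (5|19)=+1; (−1)^{1·2·9}·(+1)^2·(+1)^1 = +1.
v=31: a=31^-6·(≡9), b=31^-6·(≡17) mod 31; (9|31)=+1, (17|31)=-1; (−1)^{-6·-6·15}·(+1)^-6·(-1)^-6 = +1.
v=2: v_2(a)=4, v_2(b)=-9; units ≡ 3, 3 (mod 8); ε·ε+αω+βω = 1·1+4·1+-9·1 ≡ 0  ⇒  (a,b)_2 = +1.
v=5: a=5^4·(≡4), b=5^3·(≡2) mod 5; (4|5)=+1, (2|5)=-1; (−1)^{4·3·2}·(+1)^3·(-1)^4 = +1.
v=7: a=7^2·(≡6), b=7^4·(≡4) mod 7; (6|7)=-1, (4|7)=+1; (−1)^{2·4·3}·(-1)^4·(+1)^2 = +1.
v=∞: 19 > 0 and -10 < 0  ⇒  (a,b)_∞ = +1.
v=3: a=3^6·(≡1), b=3^6·(≡2) mod 3; (1|3)=+1, (2|3)=-1; (−1)^{6·6·1}·(+1)^6·(-1)^6 = +1.
v=13: a=13^0·(≡2), b=13^2·(≡1) mod 13; (2|13)=-1, (1|13)=+1; (−1)^{0·2·6}·(-1)^2·(+1)^0 = +1.
Every local symbol is +1, so the conic 19·x² + -10·y² = z² has ℚ_v-points for all v and hence a ℚ-point; (a, b / ℚ) ≅ M_2(ℚ).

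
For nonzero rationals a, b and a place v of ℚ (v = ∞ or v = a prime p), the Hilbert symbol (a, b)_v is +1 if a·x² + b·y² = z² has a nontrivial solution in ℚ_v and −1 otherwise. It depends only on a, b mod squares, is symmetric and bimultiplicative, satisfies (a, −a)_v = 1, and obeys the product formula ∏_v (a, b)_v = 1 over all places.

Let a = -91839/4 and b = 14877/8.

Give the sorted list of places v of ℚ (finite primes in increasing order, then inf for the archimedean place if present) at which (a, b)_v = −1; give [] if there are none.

(a, b) ≡ (-759, 3306) mod (ℚ^×)²; places V = {2, 3, 11, 19, 23, 29, ∞}.
(a,b)_11: α=3, u≡2; β=0, v≡2 (mod 11); (2|11)=-1, (2|11)=-1; sign (−1)^0·-1^0·-1^3 = -1.
(a,b)_19: α=0, u≡16; β=1, v≡10 (mod 19); (16|19)=+1, (10|19)=-1; sign (−1)^0·+1^1·-1^0 = +1.
(a,b)_29: α=0, u≡1; β=1, v≡17 (mod 29); (1|29)=+1, (17|29)=-1; sign (−1)^0·+1^1·-1^0 = +1.
(a,b)_3: α=1, u≡2; β=3, v≡1 (mod 3); (2|3)=-1, (1|3)=+1; sign (−1)^1·-1^3·+1^1 = +1.
(a,b)_∞: sgn(-759)=−, sgn(3306)=+, so +1.
(a,b)_2: α=-2, β=-3; u≡1, v≡5 (mod 8); ε(u)ε(v)=0·0, αω(v)=-2·1, βω(u)=-3·0; sum ≡ 0  ⇒  +1.
(a,b)_23: α=1, u≡8; β=0, v≡11 (mod 23); (8|23)=+1, (11|23)=-1; sign (−1)^0·+1^0·-1^1 = -1.
Ram(-759, 3306) = {11, 23}; no ℚ_11-point on the conic.

[11, 23]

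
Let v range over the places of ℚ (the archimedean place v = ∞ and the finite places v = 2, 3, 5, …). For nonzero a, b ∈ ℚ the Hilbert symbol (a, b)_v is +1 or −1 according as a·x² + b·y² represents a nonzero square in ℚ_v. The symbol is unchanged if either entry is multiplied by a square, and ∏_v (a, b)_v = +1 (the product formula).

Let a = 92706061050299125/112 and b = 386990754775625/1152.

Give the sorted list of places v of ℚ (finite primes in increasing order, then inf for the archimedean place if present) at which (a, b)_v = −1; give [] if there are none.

[2, 5]

(a, b) ≡ (595, 2002) mod (ℚ^×)²; places V = {2, 3, 5, 7, 11, 13, 17, 19, ∞}.
(a,b)_7: α=-1, u≡1; β=3, v≡3 (mod 7); (1|7)=+1, (3|7)=-1; sign (−1)^1·+1^3·-1^-1 = +1.
(a,b)_11: α=4, u≡3; β=3, v≡6 (mod 11); (3|11)=+1, (6|11)=-1; sign (−1)^0·+1^3·-1^4 = +1.
(a,b)_5: α=3, u≡4; β=4, v≡3 (mod 5); (4|5)=+1, (3|5)=-1; sign (−1)^0·+1^4·-1^3 = -1.
(a,b)_13: α=4, u≡9; β=1, v≡6 (mod 13); (9|13)=+1, (6|13)=-1; sign (−1)^0·+1^1·-1^4 = +1.
(a,b)_17: α=3, u≡13; β=2, v≡15 (mod 17); (13|17)=+1, (15|17)=+1; sign (−1)^0·+1^2·+1^3 = +1.
(a,b)_3: α=0, u≡1; β=-2, v≡1 (mod 3); (1|3)=+1, (1|3)=+1; sign (−1)^0·+1^-2·+1^0 = +1.
(a,b)_∞: sgn(595)=+, sgn(2002)=+, so +1.
(a,b)_2: α=-4, β=-7; u≡3, v≡1 (mod 8); ε(u)ε(v)=1·0, αω(v)=-4·0, βω(u)=-7·1; sum ≡ 1  ⇒  -1.
(a,b)_19: α=2, u≡17; β=2, v≡4 (mod 19); (17|19)=+1, (4|19)=+1; sign (−1)^0·+1^2·+1^2 = +1.
(595, 2002 / ℚ) ramifies at {2, 5}: a division algebra.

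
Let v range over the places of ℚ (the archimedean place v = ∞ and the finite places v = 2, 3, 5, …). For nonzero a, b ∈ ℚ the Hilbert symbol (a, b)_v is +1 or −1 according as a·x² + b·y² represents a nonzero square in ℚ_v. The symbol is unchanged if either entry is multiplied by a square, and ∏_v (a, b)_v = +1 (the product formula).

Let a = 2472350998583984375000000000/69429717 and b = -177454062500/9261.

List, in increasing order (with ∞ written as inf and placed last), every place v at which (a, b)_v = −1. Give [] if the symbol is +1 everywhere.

[3, 13, 17, 19]

(a, b) ≡ (13566, -1365) mod (ℚ^×)²; places V = {2, 3, 5, 7, 11, 13, 17, 19, ∞}.
(a,b)_19: α=5, u≡7; β=2, v≡13 (mod 19); (7|19)=+1, (13|19)=-1; sign (−1)^0·+1^2·-1^5 = -1.
(a,b)_5: α=20, u≡1; β=7, v≡3 (mod 5); (1|5)=+1, (3|5)=-1; sign (−1)^0·+1^7·-1^20 = +1.
(a,b)_2: α=9, β=2; u≡7, v≡3 (mod 8); ε(u)ε(v)=1·1, αω(v)=9·1, βω(u)=2·0; sum ≡ 0  ⇒  +1.
(a,b)_7: α=-5, u≡3; β=-3, v≡1 (mod 7); (3|7)=-1, (1|7)=+1; sign (−1)^1·-1^-3·+1^-5 = +1.
(a,b)_13: α=2, u≡11; β=1, v≡4 (mod 13); (11|13)=-1, (4|13)=+1; sign (−1)^0·-1^1·+1^2 = -1.
(a,b)_17: α=-1, u≡9; β=0, v≡3 (mod 17); (9|17)=+1, (3|17)=-1; sign (−1)^0·+1^0·-1^-1 = -1.
(a,b)_11: α=2, u≡4; β=2, v≡7 (mod 11); (4|11)=+1, (7|11)=-1; sign (−1)^0·+1^2·-1^2 = +1.
(a,b)_∞: sgn(13566)=+, sgn(-1365)=−, so +1.
(a,b)_3: α=-5, u≡1; β=-3, v≡1 (mod 3); (1|3)=+1, (1|3)=+1; sign (−1)^1·+1^-3·+1^-5 = -1.
|Ram(13566, -1365)| = 4, even; anisotropic at {3, 13, 17, 19}.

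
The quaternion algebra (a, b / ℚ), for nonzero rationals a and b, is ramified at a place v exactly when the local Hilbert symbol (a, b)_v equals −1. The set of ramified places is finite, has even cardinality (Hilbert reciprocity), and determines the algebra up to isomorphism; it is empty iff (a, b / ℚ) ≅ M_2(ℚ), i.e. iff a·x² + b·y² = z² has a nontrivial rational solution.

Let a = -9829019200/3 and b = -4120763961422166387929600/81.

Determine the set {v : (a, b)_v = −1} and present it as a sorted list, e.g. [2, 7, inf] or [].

Mod squares: a ≡ -51051, b ≡ -7106. Check v ∈ {∞, 2, 3, 5, 7, 11, 13, 17, 19}.
v=2: v_2(a)=6, v_2(b)=9; units ≡ 5, 7 (mod 8); ε·ε+αω+βω = 0·1+6·0+9·1 ≡ 1  ⇒  (a,b)_2 = -1.
v=7: a=7^1·(≡1), b=7^6·(≡3) mod 7; (1|7)=+1, (3|7)=-1; (−1)^{1·6·3}·(+1)^6·(-1)^1 = -1.
v=19: a=19^2·(≡3), b=19^5·(≡4) mod 19; (3|19)=-1, (4|19)=+1; (−1)^{2·5·9}·(-1)^5·(+1)^2 = -1.
v=17: a=17^1·(≡11), b=17^3·(≡3) mod 17; (11|17)=-1, (3|17)=-1; (−1)^{1·3·8}·(-1)^3·(-1)^1 = +1.
v=13: a=13^1·(≡9), b=13^2·(≡8) mod 13; (9|13)=+1, (8|13)=-1; (−1)^{1·2·6}·(+1)^2·(-1)^1 = -1.
v=3: a=3^-1·(≡2), b=3^-4·(≡1) mod 3; (2|3)=-1, (1|3)=+1; (−1)^{-1·-4·1}·(-1)^-4·(+1)^-1 = +1.
v=11: a=11^1·(≡5), b=11^3·(≡9) mod 11; (5|11)=+1, (9|11)=+1; (−1)^{1·3·5}·(+1)^3·(+1)^1 = -1.
v=∞: -51051 < 0 and -7106 < 0  ⇒  (a,b)_∞ = -1.
v=5: a=5^2·(≡4), b=5^2·(≡1) mod 5; (4|5)=+1, (1|5)=+1; (−1)^{2·2·2}·(+1)^2·(+1)^2 = +1.
(-51051, -7106 / ℚ) ramifies at {2, 7, 11, 13, 19, ∞}: a division algebra.

[2, 7, 11, 13, 19, inf]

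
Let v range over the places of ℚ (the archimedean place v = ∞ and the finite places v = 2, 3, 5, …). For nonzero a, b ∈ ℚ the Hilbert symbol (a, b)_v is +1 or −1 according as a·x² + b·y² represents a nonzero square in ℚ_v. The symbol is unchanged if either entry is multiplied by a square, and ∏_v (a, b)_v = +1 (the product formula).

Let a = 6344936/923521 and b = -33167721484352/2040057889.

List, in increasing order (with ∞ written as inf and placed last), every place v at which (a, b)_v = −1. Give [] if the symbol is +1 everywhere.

(a, b) ≡ (26, -29393) mod (ℚ^×)²; places V = {2, 7, 13, 17, 19, 31, 47, ∞}.
(a,b)_2: α=3, β=6; u≡5, v≡7 (mod 8); ε(u)ε(v)=0·1, αω(v)=3·0, βω(u)=6·1; sum ≡ 0  ⇒  +1.
(a,b)_31: α=-4, u≡11; β=-4, v≡3 (mod 31); (11|31)=-1, (3|31)=-1; sign (−1)^0·-1^-4·-1^-4 = +1.
(a,b)_47: α=0, u≡33; β=-2, v≡19 (mod 47); (33|47)=-1, (19|47)=-1; sign (−1)^0·-1^-2·-1^0 = +1.
(a,b)_7: α=0, u≡6; β=1, v≡4 (mod 7); (6|7)=-1, (4|7)=+1; sign (−1)^0·-1^1·+1^0 = -1.
(a,b)_13: α=3, u≡2; β=3, v≡4 (mod 13); (2|13)=-1, (4|13)=+1; sign (−1)^0·-1^3·+1^3 = -1.
(a,b)_∞: sgn(26)=+, sgn(-29393)=−, so +1.
(a,b)_17: α=0, u≡2; β=3, v≡3 (mod 17); (2|17)=+1, (3|17)=-1; sign (−1)^0·+1^3·-1^0 = +1.
(a,b)_19: α=2, u≡11; β=3, v≡9 (mod 19); (11|19)=+1, (9|19)=+1; sign (−1)^0·+1^3·+1^2 = +1.
Ram(26, -29393) = {7, 13}; no ℚ_7-point on the conic.

[7, 13]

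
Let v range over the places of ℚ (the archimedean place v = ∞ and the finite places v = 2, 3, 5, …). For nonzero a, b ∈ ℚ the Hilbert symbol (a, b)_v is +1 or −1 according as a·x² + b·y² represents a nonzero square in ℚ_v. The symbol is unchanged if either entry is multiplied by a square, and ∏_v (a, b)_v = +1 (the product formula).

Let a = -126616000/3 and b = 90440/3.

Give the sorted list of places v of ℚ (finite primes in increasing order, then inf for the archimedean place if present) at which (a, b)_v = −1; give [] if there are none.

[3, 7, 17, 19]

(a, b) ≡ (-4845, 67830) mod (ℚ^×)²; places V = {2, 3, 5, 7, 17, 19, ∞}.
(a,b)_17: α=1, u≡2; β=1, v≡11 (mod 17); (2|17)=+1, (11|17)=-1; sign (−1)^0·+1^1·-1^1 = -1.
(a,b)_7: α=2, u≡5; β=1, v≡4 (mod 7); (5|7)=-1, (4|7)=+1; sign (−1)^0·-1^1·+1^2 = -1.
(a,b)_19: α=1, u≡1; β=1, v≡16 (mod 19); (1|19)=+1, (16|19)=+1; sign (−1)^1·+1^1·+1^1 = -1.
(a,b)_3: α=-1, u≡2; β=-1, v≡2 (mod 3); (2|3)=-1, (2|3)=-1; sign (−1)^1·-1^-1·-1^-1 = -1.
(a,b)_2: α=6, β=3; u≡3, v≡3 (mod 8); ε(u)ε(v)=1·1, αω(v)=6·1, βω(u)=3·1; sum ≡ 0  ⇒  +1.
(a,b)_∞: sgn(-4845)=−, sgn(67830)=+, so +1.
(a,b)_5: α=3, u≡4; β=1, v≡1 (mod 5); (4|5)=+1, (1|5)=+1; sign (−1)^0·+1^1·+1^3 = +1.
(-4845, 67830 / ℚ) ramifies at {3, 7, 17, 19}: a division algebra.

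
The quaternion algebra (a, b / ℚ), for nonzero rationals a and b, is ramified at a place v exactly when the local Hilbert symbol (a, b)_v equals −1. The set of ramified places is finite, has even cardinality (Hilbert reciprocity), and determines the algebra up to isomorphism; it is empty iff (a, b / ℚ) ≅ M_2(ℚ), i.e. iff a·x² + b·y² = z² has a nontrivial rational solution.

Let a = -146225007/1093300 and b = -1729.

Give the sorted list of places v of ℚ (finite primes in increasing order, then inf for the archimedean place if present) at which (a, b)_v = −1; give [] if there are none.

(a, b) ≡ (-289731, -1729) mod (ℚ^×)²; places V = {2, 3, 5, 7, 13, 17, 19, 23, 29, ∞}.
(a,b)_2: α=-2, β=0; u≡5, v≡7 (mod 8); ε(u)ε(v)=0·1, αω(v)=-2·0, βω(u)=0·1; sum ≡ 0  ⇒  +1.
(a,b)_19: α=1, u≡15; β=1, v≡4 (mod 19); (15|19)=-1, (4|19)=+1; sign (−1)^1·-1^1·+1^1 = +1.
(a,b)_23: α=1, u≡22; β=0, v≡19 (mod 23); (22|23)=-1, (19|23)=-1; sign (−1)^0·-1^0·-1^1 = -1.
(a,b)_5: α=-2, u≡4; β=0, v≡1 (mod 5); (4|5)=+1, (1|5)=+1; sign (−1)^0·+1^0·+1^-2 = +1.
(a,b)_13: α=-1, u≡11; β=1, v≡10 (mod 13); (11|13)=-1, (10|13)=+1; sign (−1)^0·-1^1·+1^-1 = -1.
(a,b)_7: α=0, u≡6; β=1, v≡5 (mod 7); (6|7)=-1, (5|7)=-1; sign (−1)^0·-1^1·-1^0 = -1.
(a,b)_29: α=-2, u≡21; β=0, v≡11 (mod 29); (21|29)=-1, (11|29)=-1; sign (−1)^0·-1^0·-1^-2 = +1.
(a,b)_17: α=1, u≡8; β=0, v≡5 (mod 17); (8|17)=+1, (5|17)=-1; sign (−1)^0·+1^0·-1^1 = -1.
(a,b)_∞: sgn(-289731)=−, sgn(-1729)=−, so -1.
(a,b)_3: α=9, u≡2; β=0, v≡2 (mod 3); (2|3)=-1, (2|3)=-1; sign (−1)^0·-1^0·-1^9 = -1.
(-289731, -1729 / ℚ) ramifies at {3, 7, 13, 17, 23, ∞}: a division algebra.

[3, 7, 13, 17, 23, inf]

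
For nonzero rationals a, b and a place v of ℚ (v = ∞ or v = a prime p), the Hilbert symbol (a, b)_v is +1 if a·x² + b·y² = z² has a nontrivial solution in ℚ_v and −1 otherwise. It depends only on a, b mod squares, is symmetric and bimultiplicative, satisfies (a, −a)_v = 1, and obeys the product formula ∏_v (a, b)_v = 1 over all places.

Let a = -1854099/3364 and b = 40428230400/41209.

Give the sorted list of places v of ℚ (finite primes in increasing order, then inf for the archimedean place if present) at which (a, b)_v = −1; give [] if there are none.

(a, b) ≡ (-1219, 701879) mod (ℚ^×)²; places V = {2, 3, 5, 7, 13, 17, 19, 23, 29, 41, 53, ∞}.
(a,b)_3: α=2, u≡2; β=2, v≡2 (mod 3); (2|3)=-1, (2|3)=-1; sign (−1)^0·-1^2·-1^2 = +1.
(a,b)_5: α=0, u≡4; β=2, v≡4 (mod 5); (4|5)=+1, (4|5)=+1; sign (−1)^0·+1^2·+1^0 = +1.
(a,b)_41: α=0, u≡22; β=1, v≡34 (mod 41); (22|41)=-1, (34|41)=-1; sign (−1)^0·-1^1·-1^0 = -1.
(a,b)_2: α=-2, β=8; u≡5, v≡7 (mod 8); ε(u)ε(v)=0·1, αω(v)=-2·0, βω(u)=8·1; sum ≡ 0  ⇒  +1.
(a,b)_23: α=1, u≡8; β=0, v≡17 (mod 23); (8|23)=+1, (17|23)=-1; sign (−1)^0·+1^0·-1^1 = -1.
(a,b)_∞: sgn(-1219)=−, sgn(701879)=+, so +1.
(a,b)_7: α=0, u≡3; β=-2, v≡5 (mod 7); (3|7)=-1, (5|7)=-1; sign (−1)^0·-1^-2·-1^0 = +1.
(a,b)_13: α=2, u≡4; β=0, v≡1 (mod 13); (4|13)=+1, (1|13)=+1; sign (−1)^0·+1^0·+1^2 = +1.
(a,b)_17: α=0, u≡14; β=1, v≡10 (mod 17); (14|17)=-1, (10|17)=-1; sign (−1)^0·-1^1·-1^0 = -1.
(a,b)_19: α=0, u≡16; β=1, v≡1 (mod 19); (16|19)=+1, (1|19)=+1; sign (−1)^0·+1^1·+1^0 = +1.
(a,b)_29: α=-2, u≡4; β=-2, v≡15 (mod 29); (4|29)=+1, (15|29)=-1; sign (−1)^0·+1^-2·-1^-2 = +1.
(a,b)_53: α=1, u≡2; β=1, v≡16 (mod 53); (2|53)=-1, (16|53)=+1; sign (−1)^0·-1^1·+1^1 = -1.
|Ram(-1219, 701879)| = 4, even; anisotropic at {17, 23, 41, 53}.

[17, 23, 41, 53]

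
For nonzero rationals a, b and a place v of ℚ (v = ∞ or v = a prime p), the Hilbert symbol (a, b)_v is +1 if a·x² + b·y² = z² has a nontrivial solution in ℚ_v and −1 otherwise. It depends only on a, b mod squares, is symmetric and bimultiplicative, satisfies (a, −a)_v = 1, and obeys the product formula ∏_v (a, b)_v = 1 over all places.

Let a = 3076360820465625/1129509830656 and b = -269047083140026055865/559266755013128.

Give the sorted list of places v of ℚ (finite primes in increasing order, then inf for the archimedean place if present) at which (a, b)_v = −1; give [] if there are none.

[7, 11]

(a, b) ≡ (105, -770) mod (ℚ^×)²; places V = {2, 3, 5, 7, 11, 13, 19, 23, 53, ∞}.
(a,b)_3: α=19, u≡2; β=24, v≡1 (mod 3); (2|3)=-1, (1|3)=+1; sign (−1)^0·-1^24·+1^19 = +1.
(a,b)_19: α=-4, u≡12; β=-6, v≡7 (mod 19); (12|19)=-1, (7|19)=+1; sign (−1)^0·-1^-6·+1^-4 = +1.
(a,b)_53: α=0, u≡42; β=-2, v≡17 (mod 53); (42|53)=+1, (17|53)=+1; sign (−1)^0·+1^-2·+1^0 = +1.
(a,b)_∞: sgn(105)=+, sgn(-770)=−, so +1.
(a,b)_23: α=-2, u≡3; β=-2, v≡2 (mod 23); (3|23)=+1, (2|23)=+1; sign (−1)^0·+1^-2·+1^-2 = +1.
(a,b)_13: α=0, u≡9; β=2, v≡9 (mod 13); (9|13)=+1, (9|13)=+1; sign (−1)^0·+1^2·+1^0 = +1.
(a,b)_11: α=2, u≡8; β=5, v≡7 (mod 11); (8|11)=-1, (7|11)=-1; sign (−1)^0·-1^5·-1^2 = -1.
(a,b)_7: α=1, u≡1; β=1, v≡4 (mod 7); (1|7)=+1, (4|7)=+1; sign (−1)^1·+1^1·+1^1 = -1.
(a,b)_2: α=-14, β=-3; u≡1, v≡7 (mod 8); ε(u)ε(v)=0·1, αω(v)=-14·0, βω(u)=-3·0; sum ≡ 0  ⇒  +1.
(a,b)_5: α=5, u≡4; β=1, v≡4 (mod 5); (4|5)=+1, (4|5)=+1; sign (−1)^0·+1^1·+1^5 = +1.
Ram(105, -770) = {7, 11}; no ℚ_7-point on the conic.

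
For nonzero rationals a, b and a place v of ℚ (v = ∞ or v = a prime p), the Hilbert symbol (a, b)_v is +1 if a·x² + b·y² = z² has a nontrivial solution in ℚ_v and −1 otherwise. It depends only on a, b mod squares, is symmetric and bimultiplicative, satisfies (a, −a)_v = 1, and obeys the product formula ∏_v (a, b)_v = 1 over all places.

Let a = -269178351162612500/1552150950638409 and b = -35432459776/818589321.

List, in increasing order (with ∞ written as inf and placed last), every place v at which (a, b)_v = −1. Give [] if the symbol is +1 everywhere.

Mod squares: a ≡ -5, b ≡ -57646. Check v ∈ {∞, 2, 3, 5, 7, 11, 17, 19, 23, 37, 41}.
v=19: a=19^2·(≡2), b=19^1·(≡4) mod 19; (2|19)=-1, (4|19)=+1; (−1)^{2·1·9}·(-1)^1·(+1)^2 = -1.
v=5: a=5^5·(≡1), b=5^0·(≡4) mod 5; (1|5)=+1, (4|5)=+1; (−1)^{5·0·2}·(+1)^0·(+1)^5 = +1.
v=23: a=23^2·(≡18), b=23^0·(≡14) mod 23; (18|23)=+1, (14|23)=-1; (−1)^{2·0·11}·(+1)^0·(-1)^2 = +1.
v=2: v_2(a)=2, v_2(b)=9; units ≡ 3, 1 (mod 8); ε·ε+αω+βω = 1·0+2·0+9·1 ≡ 1  ⇒  (a,b)_2 = -1.
v=11: a=11^-2·(≡7), b=11^-2·(≡4) mod 11; (7|11)=-1, (4|11)=+1; (−1)^{-2·-2·5}·(-1)^-2·(+1)^-2 = +1.
v=7: a=7^2·(≡1), b=7^4·(≡6) mod 7; (1|7)=+1, (6|7)=-1; (−1)^{2·4·3}·(+1)^4·(-1)^2 = +1.
v=17: a=17^-6·(≡7), b=17^-4·(≡8) mod 17; (7|17)=-1, (8|17)=+1; (−1)^{-6·-4·8}·(-1)^-4·(+1)^-6 = +1.
v=∞: -5 < 0 and -57646 < 0  ⇒  (a,b)_∞ = -1.
v=37: a=37^2·(≡14), b=37^1·(≡1) mod 37; (14|37)=-1, (1|37)=+1; (−1)^{2·1·18}·(-1)^1·(+1)^2 = -1.
v=41: a=41^2·(≡9), b=41^1·(≡24) mod 41; (9|41)=+1, (24|41)=-1; (−1)^{2·1·20}·(+1)^1·(-1)^2 = +1.
v=3: a=3^-12·(≡1), b=3^-4·(≡2) mod 3; (1|3)=+1, (2|3)=-1; (−1)^{-12·-4·1}·(+1)^-4·(-1)^-12 = +1.
(-5, -57646 / ℚ) ramifies at {2, 19, 37, ∞}: a division algebra.

[2, 19, 37, inf]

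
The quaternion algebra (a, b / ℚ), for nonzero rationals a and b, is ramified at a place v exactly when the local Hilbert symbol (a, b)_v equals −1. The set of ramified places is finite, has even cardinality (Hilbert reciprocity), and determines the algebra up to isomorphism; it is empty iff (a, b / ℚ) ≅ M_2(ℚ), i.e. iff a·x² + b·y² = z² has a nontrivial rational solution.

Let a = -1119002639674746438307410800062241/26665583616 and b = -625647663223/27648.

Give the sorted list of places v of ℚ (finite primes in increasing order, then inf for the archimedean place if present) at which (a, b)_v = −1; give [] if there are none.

Mod squares: a ≡ -27401, b ≡ -1749. Check v ∈ {∞, 2, 3, 7, 11, 17, 19, 41, 47, 53}.
v=2: v_2(a)=-10, v_2(b)=-10; units ≡ 7, 3 (mod 8); ε·ε+αω+βω = 1·1+-10·1+-10·0 ≡ 1  ⇒  (a,b)_2 = -1.
v=3: a=3^-12·(≡1), b=3^-3·(≡2) mod 3; (1|3)=+1, (2|3)=-1; (−1)^{-12·-3·1}·(+1)^-3·(-1)^-12 = +1.
v=53: a=53^3·(≡13), b=53^1·(≡30) mod 53; (13|53)=+1, (30|53)=-1; (−1)^{3·1·26}·(+1)^1·(-1)^3 = -1.
v=∞: -27401 < 0 and -1749 < 0  ⇒  (a,b)_∞ = -1.
v=17: a=17^6·(≡5), b=17^2·(≡4) mod 17; (5|17)=-1, (4|17)=+1; (−1)^{6·2·8}·(-1)^2·(+1)^6 = +1.
v=41: a=41^4·(≡24), b=41^2·(≡24) mod 41; (24|41)=-1, (24|41)=-1; (−1)^{4·2·20}·(-1)^2·(-1)^4 = +1.
v=47: a=47^5·(≡18), b=47^2·(≡24) mod 47; (18|47)=+1, (24|47)=+1; (−1)^{5·2·23}·(+1)^2·(+1)^5 = +1.
v=19: a=19^2·(≡5), b=19^0·(≡18) mod 19; (5|19)=+1, (18|19)=-1; (−1)^{2·0·9}·(+1)^0·(-1)^2 = +1.
v=11: a=11^3·(≡10), b=11^1·(≡7) mod 11; (10|11)=-1, (7|11)=-1; (−1)^{3·1·5}·(-1)^1·(-1)^3 = -1.
v=7: a=7^-2·(≡1), b=7^0·(≡1) mod 7; (1|7)=+1, (1|7)=+1; (−1)^{-2·0·3}·(+1)^0·(+1)^-2 = +1.
(-27401, -1749 / ℚ) ramifies at {2, 11, 53, ∞}: a division algebra.

[2, 11, 53, inf]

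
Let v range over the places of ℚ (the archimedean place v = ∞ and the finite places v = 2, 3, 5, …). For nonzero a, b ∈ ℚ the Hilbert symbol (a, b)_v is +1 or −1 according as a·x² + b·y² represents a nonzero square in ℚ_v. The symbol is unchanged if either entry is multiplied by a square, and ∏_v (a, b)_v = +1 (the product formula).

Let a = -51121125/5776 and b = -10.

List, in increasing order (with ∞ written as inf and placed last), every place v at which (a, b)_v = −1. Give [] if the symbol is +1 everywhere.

[3, 5, 17, inf]

Mod squares: a ≡ -2805, b ≡ -10. Check v ∈ {∞, 2, 3, 5, 11, 17, 19}.
v=19: a=19^-2·(≡16), b=19^0·(≡9) mod 19; (16|19)=+1, (9|19)=+1; (−1)^{-2·0·9}·(+1)^0·(+1)^-2 = +1.
v=5: a=5^3·(≡1), b=5^1·(≡3) mod 5; (1|5)=+1, (3|5)=-1; (−1)^{3·1·2}·(+1)^1·(-1)^3 = -1.
v=3: a=3^7·(≡1), b=3^0·(≡2) mod 3; (1|3)=+1, (2|3)=-1; (−1)^{7·0·1}·(+1)^0·(-1)^7 = -1.
v=∞: -2805 < 0 and -10 < 0  ⇒  (a,b)_∞ = -1.
v=11: a=11^1·(≡4), b=11^0·(≡1) mod 11; (4|11)=+1, (1|11)=+1; (−1)^{1·0·5}·(+1)^0·(+1)^1 = +1.
v=17: a=17^1·(≡3), b=17^0·(≡7) mod 17; (3|17)=-1, (7|17)=-1; (−1)^{1·0·8}·(-1)^0·(-1)^1 = -1.
v=2: v_2(a)=-4, v_2(b)=1; units ≡ 3, 3 (mod 8); ε·ε+αω+βω = 1·1+-4·1+1·1 ≡ 0  ⇒  (a,b)_2 = +1.
|Ram(-2805, -10)| = 4, even; anisotropic at {3, 5, 17, ∞}.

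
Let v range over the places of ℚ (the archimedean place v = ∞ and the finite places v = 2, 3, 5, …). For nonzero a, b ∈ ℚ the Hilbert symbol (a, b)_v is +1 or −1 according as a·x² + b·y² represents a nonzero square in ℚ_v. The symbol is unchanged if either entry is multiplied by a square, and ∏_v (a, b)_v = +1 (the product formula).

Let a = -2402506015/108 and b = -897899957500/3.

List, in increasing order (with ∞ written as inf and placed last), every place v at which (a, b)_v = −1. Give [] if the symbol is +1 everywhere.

Mod squares: a ≡ -107445, b ≡ -21. Check v ∈ {∞, 2, 3, 5, 7, 13, 19, 29, 37}.
v=5: a=5^1·(≡4), b=5^4·(≡1) mod 5; (4|5)=+1, (1|5)=+1; (−1)^{1·4·2}·(+1)^4·(+1)^1 = +1.
v=19: a=19^1·(≡1), b=19^2·(≡16) mod 19; (1|19)=+1, (16|19)=+1; (−1)^{1·2·9}·(+1)^2·(+1)^1 = +1.
v=13: a=13^1·(≡10), b=13^2·(≡5) mod 13; (10|13)=+1, (5|13)=-1; (−1)^{1·2·6}·(+1)^2·(-1)^1 = -1.
v=∞: -107445 < 0 and -21 < 0  ⇒  (a,b)_∞ = -1.
v=3: a=3^-3·(≡2), b=3^-1·(≡2) mod 3; (2|3)=-1, (2|3)=-1; (−1)^{-3·-1·1}·(-1)^-1·(-1)^-3 = -1.
v=2: v_2(a)=-2, v_2(b)=2; units ≡ 3, 3 (mod 8); ε·ε+αω+βω = 1·1+-2·1+2·1 ≡ 1  ⇒  (a,b)_2 = -1.
v=7: a=7^2·(≡3), b=7^1·(≡1) mod 7; (3|7)=-1, (1|7)=+1; (−1)^{2·1·3}·(-1)^1·(+1)^2 = -1.
v=37: a=37^2·(≡33), b=37^0·(≡1) mod 37; (33|37)=+1, (1|37)=+1; (−1)^{2·0·18}·(+1)^0·(+1)^2 = +1.
v=29: a=29^1·(≡23), b=29^2·(≡11) mod 29; (23|29)=+1, (11|29)=-1; (−1)^{1·2·14}·(+1)^2·(-1)^1 = -1.
Ram(-107445, -21) = {2, 3, 7, 13, 29, ∞}; no ℚ_2-point on the conic.

[2, 3, 7, 13, 29, inf]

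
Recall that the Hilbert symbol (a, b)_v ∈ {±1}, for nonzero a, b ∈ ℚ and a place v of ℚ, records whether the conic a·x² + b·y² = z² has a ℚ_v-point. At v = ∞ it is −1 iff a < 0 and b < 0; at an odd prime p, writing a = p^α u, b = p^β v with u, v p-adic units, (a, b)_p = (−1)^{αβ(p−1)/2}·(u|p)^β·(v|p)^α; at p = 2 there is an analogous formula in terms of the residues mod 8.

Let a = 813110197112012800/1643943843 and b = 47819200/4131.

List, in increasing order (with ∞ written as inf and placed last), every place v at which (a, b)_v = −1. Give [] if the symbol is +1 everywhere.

(a, b) ≡ (21, 12597) mod (ℚ^×)²; places V = {2, 3, 5, 7, 11, 13, 17, 19, ∞}.
(a,b)_11: α=2, u≡2; β=2, v≡6 (mod 11); (2|11)=-1, (6|11)=-1; sign (−1)^0·-1^2·-1^2 = +1.
(a,b)_2: α=18, β=6; u≡5, v≡5 (mod 8); ε(u)ε(v)=0·0, αω(v)=18·1, βω(u)=6·1; sum ≡ 0  ⇒  +1.
(a,b)_13: α=2, u≡7; β=1, v≡5 (mod 13); (7|13)=-1, (5|13)=-1; sign (−1)^0·-1^1·-1^2 = -1.
(a,b)_∞: sgn(21)=+, sgn(12597)=+, so +1.
(a,b)_19: α=2, u≡15; β=1, v≡17 (mod 19); (15|19)=-1, (17|19)=+1; sign (−1)^0·-1^1·+1^2 = -1.
(a,b)_3: α=-9, u≡1; β=-5, v≡2 (mod 3); (1|3)=+1, (2|3)=-1; sign (−1)^1·+1^-5·-1^-9 = +1.
(a,b)_5: α=2, u≡4; β=2, v≡3 (mod 5); (4|5)=+1, (3|5)=-1; sign (−1)^0·+1^2·-1^2 = +1.
(a,b)_17: α=-4, u≡15; β=-1, v≡14 (mod 17); (15|17)=+1, (14|17)=-1; sign (−1)^0·+1^-1·-1^-4 = +1.
(a,b)_7: α=5, u≡6; β=0, v≡2 (mod 7); (6|7)=-1, (2|7)=+1; sign (−1)^0·-1^0·+1^5 = +1.
Ram(21, 12597) = {13, 19}; no ℚ_13-point on the conic.

[13, 19]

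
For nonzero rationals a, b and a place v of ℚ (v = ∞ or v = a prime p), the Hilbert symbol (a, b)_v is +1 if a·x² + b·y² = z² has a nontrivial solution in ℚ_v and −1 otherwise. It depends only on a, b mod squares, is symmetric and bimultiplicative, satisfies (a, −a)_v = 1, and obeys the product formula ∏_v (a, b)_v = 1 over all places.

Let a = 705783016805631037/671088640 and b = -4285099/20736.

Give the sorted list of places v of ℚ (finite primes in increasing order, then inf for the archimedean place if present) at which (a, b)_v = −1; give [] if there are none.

[2, 7]

Mod squares: a ≡ 1330, b ≡ -91. Check v ∈ {∞, 2, 3, 5, 7, 13, 17, 19, 31}.
v=5: a=5^-1·(≡4), b=5^0·(≡1) mod 5; (4|5)=+1, (1|5)=+1; (−1)^{-1·0·2}·(+1)^0·(+1)^-1 = +1.
v=31: a=31^4·(≡4), b=31^2·(≡19) mod 31; (4|31)=+1, (19|31)=+1; (−1)^{4·2·15}·(+1)^2·(+1)^4 = +1.
v=3: a=3^0·(≡1), b=3^-4·(≡2) mod 3; (1|3)=+1, (2|3)=-1; (−1)^{0·-4·1}·(+1)^-4·(-1)^0 = +1.
v=19: a=19^1·(≡10), b=19^0·(≡4) mod 19; (10|19)=-1, (4|19)=+1; (−1)^{1·0·9}·(-1)^0·(+1)^1 = +1.
v=13: a=13^2·(≡4), b=13^1·(≡5) mod 13; (4|13)=+1, (5|13)=-1; (−1)^{2·1·6}·(+1)^1·(-1)^2 = +1.
v=2: v_2(a)=-27, v_2(b)=-8; units ≡ 1, 5 (mod 8); ε·ε+αω+βω = 0·0+-27·1+-8·0 ≡ 1  ⇒  (a,b)_2 = -1.
v=7: a=7^7·(≡1), b=7^3·(≡1) mod 7; (1|7)=+1, (1|7)=+1; (−1)^{7·3·3}·(+1)^3·(+1)^7 = -1.
v=17: a=17^2·(≡16), b=17^0·(≡7) mod 17; (16|17)=+1, (7|17)=-1; (−1)^{2·0·8}·(+1)^0·(-1)^2 = +1.
v=∞: 1330 > 0 and -91 < 0  ⇒  (a,b)_∞ = +1.
Ram(1330, -91) = {2, 7}; no ℚ_2-point on the conic.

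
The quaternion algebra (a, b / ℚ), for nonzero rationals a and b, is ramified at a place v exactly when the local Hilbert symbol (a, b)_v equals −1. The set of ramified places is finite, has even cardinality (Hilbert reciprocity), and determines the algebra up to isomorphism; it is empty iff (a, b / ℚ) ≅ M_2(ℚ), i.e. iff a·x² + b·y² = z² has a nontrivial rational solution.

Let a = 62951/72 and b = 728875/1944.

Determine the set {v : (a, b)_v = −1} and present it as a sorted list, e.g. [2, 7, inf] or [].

[5, 7]

Mod squares: a ≡ 238, b ≡ 3570. Check v ∈ {∞, 2, 3, 5, 7, 17, 23}.
v=7: a=7^1·(≡6), b=7^3·(≡5) mod 7; (6|7)=-1, (5|7)=-1; (−1)^{1·3·3}·(-1)^3·(-1)^1 = -1.
v=23: a=23^2·(≡9), b=23^0·(≡10) mod 23; (9|23)=+1, (10|23)=-1; (−1)^{2·0·11}·(+1)^0·(-1)^2 = +1.
v=∞: 238 > 0 and 3570 > 0  ⇒  (a,b)_∞ = +1.
v=5: a=5^0·(≡3), b=5^3·(≡4) mod 5; (3|5)=-1, (4|5)=+1; (−1)^{0·3·2}·(-1)^3·(+1)^0 = -1.
v=17: a=17^1·(≡12), b=17^1·(≡3) mod 17; (12|17)=-1, (3|17)=-1; (−1)^{1·1·8}·(-1)^1·(-1)^1 = +1.
v=3: a=3^-2·(≡1), b=3^-5·(≡2) mod 3; (1|3)=+1, (2|3)=-1; (−1)^{-2·-5·1}·(+1)^-5·(-1)^-2 = +1.
v=2: v_2(a)=-3, v_2(b)=-3; units ≡ 7, 1 (mod 8); ε·ε+αω+βω = 1·0+-3·0+-3·0 ≡ 0  ⇒  (a,b)_2 = +1.
Ram(238, 3570) = {5, 7}; no ℚ_5-point on the conic.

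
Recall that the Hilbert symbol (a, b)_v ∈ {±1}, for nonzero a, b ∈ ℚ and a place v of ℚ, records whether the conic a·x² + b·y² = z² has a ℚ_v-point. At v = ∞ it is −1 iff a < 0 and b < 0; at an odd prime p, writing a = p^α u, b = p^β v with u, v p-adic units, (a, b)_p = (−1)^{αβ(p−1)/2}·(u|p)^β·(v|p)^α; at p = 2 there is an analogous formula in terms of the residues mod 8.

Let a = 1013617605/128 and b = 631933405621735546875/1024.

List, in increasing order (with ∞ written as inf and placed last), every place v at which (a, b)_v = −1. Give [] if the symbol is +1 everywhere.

(a, b) ≡ (46410, 5187) mod (ℚ^×)²; places V = {2, 3, 5, 7, 11, 13, 17, 19, ∞}.
(a,b)_11: α=2, u≡3; β=0, v≡7 (mod 11); (3|11)=+1, (7|11)=-1; sign (−1)^0·+1^0·-1^2 = +1.
(a,b)_13: α=1, u≡11; β=3, v≡9 (mod 13); (11|13)=-1, (9|13)=+1; sign (−1)^0·-1^3·+1^1 = -1.
(a,b)_3: α=1, u≡2; β=1, v≡1 (mod 3); (2|3)=-1, (1|3)=+1; sign (−1)^1·-1^1·+1^1 = +1.
(a,b)_∞: sgn(46410)=+, sgn(5187)=+, so +1.
(a,b)_7: α=1, u≡2; β=3, v≡6 (mod 7); (2|7)=+1, (6|7)=-1; sign (−1)^1·+1^3·-1^1 = +1.
(a,b)_2: α=-7, β=-10; u≡5, v≡3 (mod 8); ε(u)ε(v)=0·1, αω(v)=-7·1, βω(u)=-10·1; sum ≡ 1  ⇒  -1.
(a,b)_19: α=2, u≡3; β=5, v≡16 (mod 19); (3|19)=-1, (16|19)=+1; sign (−1)^0·-1^5·+1^2 = -1.
(a,b)_5: α=1, u≡2; β=8, v≡2 (mod 5); (2|5)=-1, (2|5)=-1; sign (−1)^0·-1^8·-1^1 = -1.
(a,b)_17: α=1, u≡12; β=2, v≡1 (mod 17); (12|17)=-1, (1|17)=+1; sign (−1)^0·-1^2·+1^1 = +1.
(46410, 5187 / ℚ) ramifies at {2, 5, 13, 19}: a division algebra.

[2, 5, 13, 19]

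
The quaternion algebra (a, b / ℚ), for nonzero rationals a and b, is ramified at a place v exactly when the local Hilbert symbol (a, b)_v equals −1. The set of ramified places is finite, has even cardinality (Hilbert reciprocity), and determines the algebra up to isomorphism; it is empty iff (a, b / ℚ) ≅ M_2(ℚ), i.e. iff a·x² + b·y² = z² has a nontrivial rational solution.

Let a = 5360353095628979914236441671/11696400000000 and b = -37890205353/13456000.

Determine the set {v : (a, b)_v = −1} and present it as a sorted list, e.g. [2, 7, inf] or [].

(a, b) ≡ (119, -2730) mod (ℚ^×)²; places V = {2, 3, 5, 7, 11, 13, 17, 19, 29, 43, ∞}.
(a,b)_7: α=9, u≡6; β=3, v≡4 (mod 7); (6|7)=-1, (4|7)=+1; sign (−1)^1·-1^3·+1^9 = +1.
(a,b)_2: α=-10, β=-7; u≡7, v≡3 (mod 8); ε(u)ε(v)=1·1, αω(v)=-10·1, βω(u)=-7·0; sum ≡ 1  ⇒  -1.
(a,b)_17: α=5, u≡12; β=2, v≡5 (mod 17); (12|17)=-1, (5|17)=-1; sign (−1)^0·-1^2·-1^5 = -1.
(a,b)_19: α=-2, u≡4; β=0, v≡5 (mod 19); (4|19)=+1, (5|19)=+1; sign (−1)^0·+1^0·+1^-2 = +1.
(a,b)_∞: sgn(119)=+, sgn(-2730)=−, so +1.
(a,b)_11: α=6, u≡4; β=2, v≡4 (mod 11); (4|11)=+1, (4|11)=+1; sign (−1)^0·+1^2·+1^6 = +1.
(a,b)_13: α=4, u≡7; β=1, v≡7 (mod 13); (7|13)=-1, (7|13)=-1; sign (−1)^0·-1^1·-1^4 = -1.
(a,b)_43: α=2, u≡37; β=0, v≡20 (mod 43); (37|43)=-1, (20|43)=-1; sign (−1)^0·-1^0·-1^2 = +1.
(a,b)_3: α=-4, u≡2; β=5, v≡2 (mod 3); (2|3)=-1, (2|3)=-1; sign (−1)^0·-1^5·-1^-4 = -1.
(a,b)_5: α=-8, u≡4; β=-3, v≡4 (mod 5); (4|5)=+1, (4|5)=+1; sign (−1)^0·+1^-3·+1^-8 = +1.
(a,b)_29: α=0, u≡14; β=-2, v≡1 (mod 29); (14|29)=-1, (1|29)=+1; sign (−1)^0·-1^-2·+1^0 = +1.
Ram(119, -2730) = {2, 3, 13, 17}; no ℚ_2-point on the conic.

[2, 3, 13, 17]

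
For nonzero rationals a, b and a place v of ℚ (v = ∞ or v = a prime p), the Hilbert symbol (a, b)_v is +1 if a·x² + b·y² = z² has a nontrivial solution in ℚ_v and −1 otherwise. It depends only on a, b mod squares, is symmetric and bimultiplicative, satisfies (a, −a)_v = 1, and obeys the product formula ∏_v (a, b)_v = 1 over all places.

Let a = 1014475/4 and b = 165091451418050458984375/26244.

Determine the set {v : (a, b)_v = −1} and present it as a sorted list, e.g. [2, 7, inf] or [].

[2, 7, 23, 31]

(a, b) ≡ (40579, 84847) mod (ℚ^×)²; places V = {2, 3, 5, 7, 11, 17, 23, 31, ∞}.
(a,b)_23: α=0, u≡15; β=1, v≡9 (mod 23); (15|23)=-1, (9|23)=+1; sign (−1)^0·-1^1·+1^0 = -1.
(a,b)_5: α=2, u≡1; β=10, v≡3 (mod 5); (1|5)=+1, (3|5)=-1; sign (−1)^0·+1^10·-1^2 = +1.
(a,b)_∞: sgn(40579)=+, sgn(84847)=+, so +1.
(a,b)_31: α=1, u≡5; β=3, v≡20 (mod 31); (5|31)=+1, (20|31)=+1; sign (−1)^1·+1^3·+1^1 = -1.
(a,b)_11: α=1, u≡3; β=4, v≡1 (mod 11); (3|11)=+1, (1|11)=+1; sign (−1)^0·+1^4·+1^1 = +1.
(a,b)_17: α=1, u≡14; β=3, v≡5 (mod 17); (14|17)=-1, (5|17)=-1; sign (−1)^0·-1^3·-1^1 = +1.
(a,b)_3: α=0, u≡1; β=-8, v≡1 (mod 3); (1|3)=+1, (1|3)=+1; sign (−1)^0·+1^-8·+1^0 = +1.
(a,b)_7: α=1, u≡1; β=3, v≡2 (mod 7); (1|7)=+1, (2|7)=+1; sign (−1)^1·+1^3·+1^1 = -1.
(a,b)_2: α=-2, β=-2; u≡3, v≡7 (mod 8); ε(u)ε(v)=1·1, αω(v)=-2·0, βω(u)=-2·1; sum ≡ 1  ⇒  -1.
|Ram(40579, 84847)| = 4, even; anisotropic at {2, 7, 23, 31}.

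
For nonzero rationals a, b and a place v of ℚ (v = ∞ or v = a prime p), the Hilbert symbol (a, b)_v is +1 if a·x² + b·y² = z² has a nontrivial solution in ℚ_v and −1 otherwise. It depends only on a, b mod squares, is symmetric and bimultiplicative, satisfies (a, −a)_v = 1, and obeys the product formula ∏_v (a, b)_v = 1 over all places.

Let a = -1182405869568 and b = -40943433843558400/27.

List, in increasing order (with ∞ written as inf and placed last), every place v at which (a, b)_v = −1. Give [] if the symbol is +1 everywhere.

Mod squares: a ≡ -18183, b ≡ -23142. Check v ∈ {∞, 2, 3, 5, 7, 11, 17, 19, 29}.
v=7: a=7^2·(≡6), b=7^3·(≡3) mod 7; (6|7)=-1, (3|7)=-1; (−1)^{2·3·3}·(-1)^3·(-1)^2 = -1.
v=19: a=19^1·(≡8), b=19^1·(≡9) mod 19; (8|19)=-1, (9|19)=+1; (−1)^{1·1·9}·(-1)^1·(+1)^1 = +1.
v=2: v_2(a)=14, v_2(b)=11; units ≡ 1, 5 (mod 8); ε·ε+αω+βω = 0·0+14·1+11·0 ≡ 0  ⇒  (a,b)_2 = +1.
v=17: a=17^0·(≡14), b=17^2·(≡3) mod 17; (14|17)=-1, (3|17)=-1; (−1)^{0·2·8}·(-1)^2·(-1)^0 = +1.
v=5: a=5^0·(≡2), b=5^2·(≡2) mod 5; (2|5)=-1, (2|5)=-1; (−1)^{0·2·2}·(-1)^2·(-1)^0 = +1.
v=3: a=3^5·(≡2), b=3^-3·(≡2) mod 3; (2|3)=-1, (2|3)=-1; (−1)^{5·-3·1}·(-1)^-3·(-1)^5 = -1.
v=∞: -18183 < 0 and -23142 < 0  ⇒  (a,b)_∞ = -1.
v=29: a=29^1·(≡15), b=29^1·(≡21) mod 29; (15|29)=-1, (21|29)=-1; (−1)^{1·1·14}·(-1)^1·(-1)^1 = +1.
v=11: a=11^1·(≡8), b=11^4·(≡6) mod 11; (8|11)=-1, (6|11)=-1; (−1)^{1·4·5}·(-1)^4·(-1)^1 = -1.
(-18183, -23142 / ℚ) ramifies at {3, 7, 11, ∞}: a division algebra.

[3, 7, 11, inf]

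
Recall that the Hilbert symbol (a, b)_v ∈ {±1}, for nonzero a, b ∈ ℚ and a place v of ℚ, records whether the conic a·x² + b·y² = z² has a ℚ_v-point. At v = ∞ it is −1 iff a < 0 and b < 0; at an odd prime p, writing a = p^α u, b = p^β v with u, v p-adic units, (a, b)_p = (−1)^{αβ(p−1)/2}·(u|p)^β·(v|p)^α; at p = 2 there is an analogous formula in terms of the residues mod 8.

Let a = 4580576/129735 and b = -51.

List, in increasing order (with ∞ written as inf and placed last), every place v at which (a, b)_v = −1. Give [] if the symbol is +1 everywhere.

[2, 3, 7, 17]

(a, b) ≡ (210, -51) mod (ℚ^×)²; places V = {2, 3, 5, 7, 11, 13, 17, 31, ∞}.
(a,b)_7: α=1, u≡2; β=0, v≡5 (mod 7); (2|7)=+1, (5|7)=-1; sign (−1)^0·+1^0·-1^1 = -1.
(a,b)_5: α=-1, u≡3; β=0, v≡4 (mod 5); (3|5)=-1, (4|5)=+1; sign (−1)^0·-1^0·+1^-1 = +1.
(a,b)_2: α=5, β=0; u≡1, v≡5 (mod 8); ε(u)ε(v)=0·0, αω(v)=5·1, βω(u)=0·0; sum ≡ 1  ⇒  -1.
(a,b)_31: α=-2, u≡24; β=0, v≡11 (mod 31); (24|31)=-1, (11|31)=-1; sign (−1)^0·-1^0·-1^-2 = +1.
(a,b)_13: α=2, u≡8; β=0, v≡1 (mod 13); (8|13)=-1, (1|13)=+1; sign (−1)^0·-1^0·+1^2 = +1.
(a,b)_3: α=-3, u≡1; β=1, v≡1 (mod 3); (1|3)=+1, (1|3)=+1; sign (−1)^1·+1^1·+1^-3 = -1.
(a,b)_∞: sgn(210)=+, sgn(-51)=−, so +1.
(a,b)_17: α=0, u≡12; β=1, v≡14 (mod 17); (12|17)=-1, (14|17)=-1; sign (−1)^0·-1^1·-1^0 = -1.
(a,b)_11: α=2, u≡5; β=0, v≡4 (mod 11); (5|11)=+1, (4|11)=+1; sign (−1)^0·+1^0·+1^2 = +1.
(210, -51 / ℚ) ramifies at {2, 3, 7, 17}: a division algebra.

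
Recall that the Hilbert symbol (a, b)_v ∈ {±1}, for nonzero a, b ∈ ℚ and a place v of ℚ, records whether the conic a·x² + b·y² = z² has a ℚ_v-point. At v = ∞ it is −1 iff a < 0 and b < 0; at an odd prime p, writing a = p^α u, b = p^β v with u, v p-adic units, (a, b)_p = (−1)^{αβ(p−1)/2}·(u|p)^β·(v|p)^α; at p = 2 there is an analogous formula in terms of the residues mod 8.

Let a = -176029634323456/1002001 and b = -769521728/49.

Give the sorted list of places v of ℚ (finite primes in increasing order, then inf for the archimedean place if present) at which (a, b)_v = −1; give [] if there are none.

Mod squares: a ≡ -1, b ≡ -17. Check v ∈ {∞, 2, 7, 11, 13, 17, 29}.
v=13: a=13^-2·(≡9), b=13^0·(≡9) mod 13; (9|13)=+1, (9|13)=+1; (−1)^{-2·0·6}·(+1)^0·(+1)^-2 = +1.
v=29: a=29^6·(≡7), b=29^4·(≡21) mod 29; (7|29)=+1, (21|29)=-1; (−1)^{6·4·14}·(+1)^4·(-1)^6 = +1.
v=7: a=7^-2·(≡5), b=7^-2·(≡4) mod 7; (5|7)=-1, (4|7)=+1; (−1)^{-2·-2·3}·(-1)^-2·(+1)^-2 = +1.
v=11: a=11^-2·(≡6), b=11^0·(≡5) mod 11; (6|11)=-1, (5|11)=+1; (−1)^{-2·0·5}·(-1)^0·(+1)^-2 = +1.
v=∞: -1 < 0 and -17 < 0  ⇒  (a,b)_∞ = -1.
v=2: v_2(a)=10, v_2(b)=6; units ≡ 7, 7 (mod 8); ε·ε+αω+βω = 1·1+10·0+6·0 ≡ 1  ⇒  (a,b)_2 = -1.
v=17: a=17^2·(≡15), b=17^1·(≡8) mod 17; (15|17)=+1, (8|17)=+1; (−1)^{2·1·8}·(+1)^1·(+1)^2 = +1.
|Ram(-1, -17)| = 2, even; anisotropic at {2, ∞}.

[2, inf]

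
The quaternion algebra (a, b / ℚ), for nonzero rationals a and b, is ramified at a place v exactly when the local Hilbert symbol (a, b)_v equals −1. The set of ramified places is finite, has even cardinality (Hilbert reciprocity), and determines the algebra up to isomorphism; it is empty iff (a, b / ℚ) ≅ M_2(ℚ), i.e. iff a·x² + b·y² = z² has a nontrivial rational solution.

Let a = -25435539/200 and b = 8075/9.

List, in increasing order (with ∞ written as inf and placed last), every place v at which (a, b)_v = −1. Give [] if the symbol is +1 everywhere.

[2, 17]

Mod squares: a ≡ -69782, b ≡ 323. Check v ∈ {∞, 2, 3, 5, 17, 19, 23, 37, 41}.
v=41: a=41^1·(≡18), b=41^0·(≡18) mod 41; (18|41)=+1, (18|41)=+1; (−1)^{1·0·20}·(+1)^0·(+1)^1 = +1.
v=∞: -69782 < 0 and 323 > 0  ⇒  (a,b)_∞ = +1.
v=37: a=37^1·(≡28), b=37^0·(≡1) mod 37; (28|37)=+1, (1|37)=+1; (−1)^{1·0·18}·(+1)^0·(+1)^1 = +1.
v=17: a=17^0·(≡5), b=17^1·(≡15) mod 17; (5|17)=-1, (15|17)=+1; (−1)^{0·1·8}·(-1)^1·(+1)^0 = -1.
v=2: v_2(a)=-3, v_2(b)=0; units ≡ 5, 3 (mod 8); ε·ε+αω+βω = 0·1+-3·1+0·1 ≡ 1  ⇒  (a,b)_2 = -1.
v=19: a=19^0·(≡16), b=19^1·(≡5) mod 19; (16|19)=+1, (5|19)=+1; (−1)^{0·1·9}·(+1)^1·(+1)^0 = +1.
v=5: a=5^-2·(≡2), b=5^2·(≡2) mod 5; (2|5)=-1, (2|5)=-1; (−1)^{-2·2·2}·(-1)^2·(-1)^-2 = +1.
v=23: a=23^1·(≡1), b=23^0·(≡13) mod 23; (1|23)=+1, (13|23)=+1; (−1)^{1·0·11}·(+1)^0·(+1)^1 = +1.
v=3: a=3^6·(≡1), b=3^-2·(≡2) mod 3; (1|3)=+1, (2|3)=-1; (−1)^{6·-2·1}·(+1)^-2·(-1)^6 = +1.
(-69782, 323 / ℚ) ramifies at {2, 17}: a division algebra.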